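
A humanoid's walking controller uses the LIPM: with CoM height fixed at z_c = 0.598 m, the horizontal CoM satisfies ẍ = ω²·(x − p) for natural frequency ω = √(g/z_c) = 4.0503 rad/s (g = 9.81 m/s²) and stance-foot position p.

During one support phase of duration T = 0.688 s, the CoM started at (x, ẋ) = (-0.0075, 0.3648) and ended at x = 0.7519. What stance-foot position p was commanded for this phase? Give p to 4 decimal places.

ωT = 4.0503·0.688 = 2.786606; cosh(ωT) = 8.143746, sinh(ωT) = 8.082116
x(T) = p + (x₀−p)·cosh(ωT) + (ẋ₀/ω)·sinh(ωT) ⇒ p·(1 − cosh) = x(T) − x₀·cosh − (ẋ₀/ω)·sinh
numerator   = 0.7519 − (-0.0075)·8.143746 − (0.3648/4.0503)·8.082116 = 0.085043
denominator = 1 − 8.143746 = -7.143746
p = 0.085043 / -7.143746 = -0.0119

p = -0.0119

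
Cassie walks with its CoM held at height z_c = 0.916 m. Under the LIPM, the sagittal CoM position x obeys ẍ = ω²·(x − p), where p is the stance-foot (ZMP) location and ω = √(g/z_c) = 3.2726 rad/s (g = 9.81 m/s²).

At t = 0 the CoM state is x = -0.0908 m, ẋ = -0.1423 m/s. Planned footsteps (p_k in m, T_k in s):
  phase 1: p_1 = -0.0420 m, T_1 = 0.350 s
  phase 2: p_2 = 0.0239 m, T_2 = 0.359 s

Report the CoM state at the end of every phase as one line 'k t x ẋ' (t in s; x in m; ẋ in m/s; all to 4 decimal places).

1 0.3500 -0.1879 -0.4719
2 0.7090 -0.5629 -1.8519

phase 1: p=-0.0420, T=0.350, ωT=1.145410, cosh=1.730912, sinh=1.412818; start (x,ẋ)=(-0.090800, -0.142300) → end (x,ẋ)=(-0.187901, -0.471940)
phase 2: p=0.0239, T=0.359, ωT=1.174863, cosh=1.773281, sinh=1.464420; start (x,ẋ)=(-0.187901, -0.471940) → end (x,ẋ)=(-0.562866, -1.851930)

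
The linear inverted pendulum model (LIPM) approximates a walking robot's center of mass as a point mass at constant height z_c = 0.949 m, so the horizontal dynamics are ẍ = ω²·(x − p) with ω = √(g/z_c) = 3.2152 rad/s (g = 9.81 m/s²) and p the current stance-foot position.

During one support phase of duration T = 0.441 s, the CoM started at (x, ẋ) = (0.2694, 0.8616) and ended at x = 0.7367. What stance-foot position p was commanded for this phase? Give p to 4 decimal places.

p = 0.3145

ωT = 3.2152·0.441 = 1.417903; cosh(ωT) = 2.185338, sinh(ωT) = 1.943117
x(T) = p + (x₀−p)·cosh(ωT) + (ẋ₀/ω)·sinh(ωT) ⇒ p·(1 − cosh) = x(T) − x₀·cosh − (ẋ₀/ω)·sinh
numerator   = 0.7367 − (0.2694)·2.185338 − (0.8616/3.2152)·1.943117 = -0.372741
denominator = 1 − 2.185338 = -1.185338
p = -0.372741 / -1.185338 = 0.3145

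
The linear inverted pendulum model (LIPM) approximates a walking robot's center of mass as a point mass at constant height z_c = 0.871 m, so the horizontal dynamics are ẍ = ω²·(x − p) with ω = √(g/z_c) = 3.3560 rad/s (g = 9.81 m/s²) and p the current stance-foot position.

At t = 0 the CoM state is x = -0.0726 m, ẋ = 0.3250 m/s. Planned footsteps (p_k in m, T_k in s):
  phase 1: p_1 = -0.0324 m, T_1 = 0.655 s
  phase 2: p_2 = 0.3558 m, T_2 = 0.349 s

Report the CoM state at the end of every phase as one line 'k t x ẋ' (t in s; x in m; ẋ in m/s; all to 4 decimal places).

phase 1: p=-0.0324, T=0.655, ωT=2.198180, cosh=4.559804, sinh=4.448799; start (x,ẋ)=(-0.072600, 0.325000) → end (x,ẋ)=(0.215124, 0.881743)
phase 2: p=0.3558, T=0.349, ωT=1.171244, cosh=1.767992, sinh=1.458011; start (x,ẋ)=(0.215124, 0.881743) → end (x,ẋ)=(0.490159, 0.870577)

1 0.6550 0.2151 0.8817
2 1.0040 0.4902 0.8706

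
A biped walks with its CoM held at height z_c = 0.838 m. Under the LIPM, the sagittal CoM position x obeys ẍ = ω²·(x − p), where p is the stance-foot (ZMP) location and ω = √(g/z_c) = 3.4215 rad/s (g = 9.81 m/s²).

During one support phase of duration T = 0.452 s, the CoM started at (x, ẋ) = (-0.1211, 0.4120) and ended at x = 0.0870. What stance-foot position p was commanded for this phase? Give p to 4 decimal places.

p = -0.0786

ωT = 3.4215·0.452 = 1.546518; cosh(ωT) = 2.454041, sinh(ωT) = 2.241053
x(T) = p + (x₀−p)·cosh(ωT) + (ẋ₀/ω)·sinh(ωT) ⇒ p·(1 − cosh) = x(T) − x₀·cosh − (ẋ₀/ω)·sinh
numerator   = 0.0870 − (-0.1211)·2.454041 − (0.4120/3.4215)·2.241053 = 0.114328
denominator = 1 − 2.454041 = -1.454041
p = 0.114328 / -1.454041 = -0.0786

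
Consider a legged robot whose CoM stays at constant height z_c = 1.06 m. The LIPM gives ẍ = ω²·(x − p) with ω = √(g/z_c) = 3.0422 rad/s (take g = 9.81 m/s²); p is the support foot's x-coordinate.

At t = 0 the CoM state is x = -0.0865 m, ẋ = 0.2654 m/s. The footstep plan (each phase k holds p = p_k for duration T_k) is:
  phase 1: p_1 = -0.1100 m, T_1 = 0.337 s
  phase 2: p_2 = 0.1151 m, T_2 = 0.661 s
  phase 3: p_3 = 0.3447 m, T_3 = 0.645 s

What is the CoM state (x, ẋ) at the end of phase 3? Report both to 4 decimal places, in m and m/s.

x = 1.7313, ẋ = 4.3308

phase 1: p=-0.1100, T=0.337, ωT=1.025221, cosh=1.573215, sinh=1.214498; start (x,ẋ)=(-0.086500, 0.265400) → end (x,ẋ)=(0.032923, 0.504358)
phase 2: p=0.1151, T=0.661, ωT=2.010894, cosh=3.801931, sinh=3.668063; start (x,ẋ)=(0.032923, 0.504358) → end (x,ẋ)=(0.410785, 1.000519)
phase 3: p=0.3447, T=0.645, ωT=1.962219, cosh=3.627822, sinh=3.487276; start (x,ẋ)=(0.410785, 1.000519) → end (x,ẋ)=(1.731341, 4.330803)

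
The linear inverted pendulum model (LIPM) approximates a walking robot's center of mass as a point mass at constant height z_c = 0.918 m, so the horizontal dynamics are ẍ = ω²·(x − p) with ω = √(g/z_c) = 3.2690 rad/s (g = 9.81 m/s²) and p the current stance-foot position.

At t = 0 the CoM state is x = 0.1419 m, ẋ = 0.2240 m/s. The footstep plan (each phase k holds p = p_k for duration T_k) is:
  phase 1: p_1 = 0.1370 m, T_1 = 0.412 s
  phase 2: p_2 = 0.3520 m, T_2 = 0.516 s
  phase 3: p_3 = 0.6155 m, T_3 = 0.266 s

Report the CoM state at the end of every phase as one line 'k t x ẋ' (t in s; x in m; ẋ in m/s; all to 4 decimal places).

1 0.4120 0.2699 0.4885
2 0.9280 0.5124 0.6645
3 1.1940 0.6708 0.6006

phase 1: p=0.1370, T=0.412, ωT=1.346828, cosh=2.052637, sinh=1.792573; start (x,ẋ)=(0.141900, 0.224000) → end (x,ẋ)=(0.269889, 0.488504)
phase 2: p=0.3520, T=0.516, ωT=1.686804, cosh=2.793649, sinh=2.608539; start (x,ẋ)=(0.269889, 0.488504) → end (x,ẋ)=(0.512420, 0.664527)
phase 3: p=0.6155, T=0.266, ωT=0.869554, cosh=1.402492, sinh=0.983354; start (x,ẋ)=(0.512420, 0.664527) → end (x,ẋ)=(0.670828, 0.600634)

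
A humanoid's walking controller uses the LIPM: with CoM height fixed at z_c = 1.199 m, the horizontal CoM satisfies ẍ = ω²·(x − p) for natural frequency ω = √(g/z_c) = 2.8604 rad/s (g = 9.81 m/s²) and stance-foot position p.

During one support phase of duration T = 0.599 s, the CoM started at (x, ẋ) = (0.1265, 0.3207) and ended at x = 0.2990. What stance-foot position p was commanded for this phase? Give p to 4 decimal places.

p = 0.1954

ωT = 2.8604·0.599 = 1.713380; cosh(ωT) = 2.863967, sinh(ωT) = 2.683712
x(T) = p + (x₀−p)·cosh(ωT) + (ẋ₀/ω)·sinh(ωT) ⇒ p·(1 − cosh) = x(T) − x₀·cosh − (ẋ₀/ω)·sinh
numerator   = 0.2990 − (0.1265)·2.863967 − (0.3207/2.8604)·2.683712 = -0.364182
denominator = 1 − 2.863967 = -1.863967
p = -0.364182 / -1.863967 = 0.1954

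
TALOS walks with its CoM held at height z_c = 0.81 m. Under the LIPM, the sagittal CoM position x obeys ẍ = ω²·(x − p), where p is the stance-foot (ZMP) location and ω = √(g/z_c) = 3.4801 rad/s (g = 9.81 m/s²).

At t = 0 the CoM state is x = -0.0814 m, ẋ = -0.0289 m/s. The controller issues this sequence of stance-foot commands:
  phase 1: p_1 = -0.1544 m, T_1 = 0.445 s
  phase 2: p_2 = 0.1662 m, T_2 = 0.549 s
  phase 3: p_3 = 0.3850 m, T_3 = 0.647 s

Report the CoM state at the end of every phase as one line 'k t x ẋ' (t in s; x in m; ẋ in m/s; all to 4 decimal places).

phase 1: p=-0.1544, T=0.445, ωT=1.548645, cosh=2.458812, sinh=2.246276; start (x,ẋ)=(-0.081400, -0.028900) → end (x,ẋ)=(0.006439, 0.499601)
phase 2: p=0.1662, T=0.549, ωT=1.910575, cosh=3.452484, sinh=3.304488; start (x,ẋ)=(0.006439, 0.499601) → end (x,ẋ)=(0.089019, -0.112376)
phase 3: p=0.3850, T=0.647, ωT=2.251625, cosh=4.804196, sinh=4.698967; start (x,ẋ)=(0.089019, -0.112376) → end (x,ẋ)=(-1.188684, -5.380013)

1 0.4450 0.0064 0.4996
2 0.9940 0.0890 -0.1124
3 1.6410 -1.1887 -5.3800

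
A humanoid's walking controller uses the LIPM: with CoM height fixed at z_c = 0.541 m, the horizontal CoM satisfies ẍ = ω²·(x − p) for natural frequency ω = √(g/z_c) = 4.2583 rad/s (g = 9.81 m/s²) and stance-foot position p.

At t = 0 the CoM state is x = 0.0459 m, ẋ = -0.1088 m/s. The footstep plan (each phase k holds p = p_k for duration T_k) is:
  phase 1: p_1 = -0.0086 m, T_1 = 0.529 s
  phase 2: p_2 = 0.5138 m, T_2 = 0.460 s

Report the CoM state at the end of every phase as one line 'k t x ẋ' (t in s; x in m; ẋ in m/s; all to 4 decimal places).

phase 1: p=-0.0086, T=0.529, ωT=2.252641, cosh=4.808972, sinh=4.703851; start (x,ẋ)=(0.045900, -0.108800) → end (x,ẋ)=(0.133305, 0.568441)
phase 2: p=0.5138, T=0.460, ωT=1.958818, cosh=3.615983, sinh=3.474958; start (x,ẋ)=(0.133305, 0.568441) → end (x,ẋ)=(-0.398190, -3.574867)

1 0.5290 0.1333 0.5684
2 0.9890 -0.3982 -3.5749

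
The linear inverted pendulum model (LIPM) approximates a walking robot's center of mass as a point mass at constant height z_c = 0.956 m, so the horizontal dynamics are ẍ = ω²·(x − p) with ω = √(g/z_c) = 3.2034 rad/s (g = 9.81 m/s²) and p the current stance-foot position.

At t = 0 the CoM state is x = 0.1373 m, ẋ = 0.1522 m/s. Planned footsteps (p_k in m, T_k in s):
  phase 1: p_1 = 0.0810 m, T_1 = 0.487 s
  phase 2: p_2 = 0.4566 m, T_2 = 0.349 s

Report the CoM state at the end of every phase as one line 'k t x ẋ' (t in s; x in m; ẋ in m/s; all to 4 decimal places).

phase 1: p=0.0810, T=0.487, ωT=1.560056, cosh=2.484606, sinh=2.274481; start (x,ẋ)=(0.137300, 0.152200) → end (x,ẋ)=(0.328948, 0.788363)
phase 2: p=0.4566, T=0.349, ωT=1.117987, cosh=1.692814, sinh=1.365876; start (x,ẋ)=(0.328948, 0.788363) → end (x,ẋ)=(0.576655, 0.776019)

1 0.4870 0.3289 0.7884
2 0.8360 0.5767 0.7760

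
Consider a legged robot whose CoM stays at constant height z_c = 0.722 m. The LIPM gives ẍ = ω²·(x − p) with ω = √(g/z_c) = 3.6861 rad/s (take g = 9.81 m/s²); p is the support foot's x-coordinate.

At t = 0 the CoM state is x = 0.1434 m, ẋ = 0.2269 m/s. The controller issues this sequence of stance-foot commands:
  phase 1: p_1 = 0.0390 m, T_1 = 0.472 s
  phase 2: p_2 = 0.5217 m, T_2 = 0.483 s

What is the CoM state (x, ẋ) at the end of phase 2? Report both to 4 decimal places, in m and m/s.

x = 1.8539, ẋ = 5.2059

phase 1: p=0.0390, T=0.472, ωT=1.739839, cosh=2.935988, sinh=2.760439; start (x,ẋ)=(0.143400, 0.226900) → end (x,ẋ)=(0.515438, 1.728472)
phase 2: p=0.5217, T=0.483, ωT=1.780386, cosh=3.050360, sinh=2.881787; start (x,ẋ)=(0.515438, 1.728472) → end (x,ẋ)=(1.853914, 5.205940)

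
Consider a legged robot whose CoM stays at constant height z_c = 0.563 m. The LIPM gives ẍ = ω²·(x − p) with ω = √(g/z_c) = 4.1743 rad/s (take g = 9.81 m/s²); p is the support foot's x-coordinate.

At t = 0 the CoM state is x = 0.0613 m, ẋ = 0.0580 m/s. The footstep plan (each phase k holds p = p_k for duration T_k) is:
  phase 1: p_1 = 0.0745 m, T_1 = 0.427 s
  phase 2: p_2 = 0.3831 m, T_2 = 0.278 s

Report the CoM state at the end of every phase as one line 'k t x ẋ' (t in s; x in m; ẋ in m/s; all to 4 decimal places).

1 0.4270 0.0743 0.0181
2 0.7050 -0.1518 -1.8233

phase 1: p=0.0745, T=0.427, ωT=1.782426, cosh=3.056245, sinh=2.888015; start (x,ẋ)=(0.061300, 0.058000) → end (x,ẋ)=(0.074285, 0.018130)
phase 2: p=0.3831, T=0.278, ωT=1.160455, cosh=1.752365, sinh=1.439021; start (x,ẋ)=(0.074285, 0.018130) → end (x,ẋ)=(-0.151806, -1.823251)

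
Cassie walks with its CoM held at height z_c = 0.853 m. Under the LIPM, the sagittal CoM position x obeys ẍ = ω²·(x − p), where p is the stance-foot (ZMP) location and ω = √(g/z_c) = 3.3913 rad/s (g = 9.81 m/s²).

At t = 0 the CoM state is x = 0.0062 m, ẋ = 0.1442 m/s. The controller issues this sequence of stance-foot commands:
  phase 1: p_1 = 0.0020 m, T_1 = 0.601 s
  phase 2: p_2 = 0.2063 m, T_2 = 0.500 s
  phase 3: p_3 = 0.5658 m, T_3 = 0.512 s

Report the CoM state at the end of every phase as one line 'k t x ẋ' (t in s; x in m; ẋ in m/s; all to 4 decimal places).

1 0.6010 0.1788 0.6166
2 1.1010 0.6077 1.4916
3 1.6130 1.8981 4.7560

phase 1: p=0.0020, T=0.601, ωT=2.038171, cosh=3.903412, sinh=3.773146; start (x,ẋ)=(0.006200, 0.144200) → end (x,ẋ)=(0.178831, 0.616615)
phase 2: p=0.2063, T=0.500, ωT=1.695650, cosh=2.816834, sinh=2.633354; start (x,ẋ)=(0.178831, 0.616615) → end (x,ẋ)=(0.607726, 1.491586)
phase 3: p=0.5658, T=0.512, ωT=1.736346, cosh=2.926362, sinh=2.750199; start (x,ẋ)=(0.607726, 1.491586) → end (x,ẋ)=(1.898104, 4.755958)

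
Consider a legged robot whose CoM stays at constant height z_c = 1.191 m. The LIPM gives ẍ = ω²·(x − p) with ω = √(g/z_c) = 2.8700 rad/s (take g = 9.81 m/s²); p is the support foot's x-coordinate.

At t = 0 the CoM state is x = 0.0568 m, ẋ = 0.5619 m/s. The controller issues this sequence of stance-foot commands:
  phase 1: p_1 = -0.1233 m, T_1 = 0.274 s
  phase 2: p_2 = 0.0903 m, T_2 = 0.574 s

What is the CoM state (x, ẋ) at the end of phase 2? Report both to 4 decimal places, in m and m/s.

x = 1.6572, ẋ = 4.6191

phase 1: p=-0.1233, T=0.274, ωT=0.786380, cosh=1.325463, sinh=0.869972; start (x,ẋ)=(0.056800, 0.561900) → end (x,ẋ)=(0.285742, 1.194455)
phase 2: p=0.0903, T=0.574, ωT=1.647380, cosh=2.692955, sinh=2.500401; start (x,ẋ)=(0.285742, 1.194455) → end (x,ẋ)=(1.657250, 4.619136)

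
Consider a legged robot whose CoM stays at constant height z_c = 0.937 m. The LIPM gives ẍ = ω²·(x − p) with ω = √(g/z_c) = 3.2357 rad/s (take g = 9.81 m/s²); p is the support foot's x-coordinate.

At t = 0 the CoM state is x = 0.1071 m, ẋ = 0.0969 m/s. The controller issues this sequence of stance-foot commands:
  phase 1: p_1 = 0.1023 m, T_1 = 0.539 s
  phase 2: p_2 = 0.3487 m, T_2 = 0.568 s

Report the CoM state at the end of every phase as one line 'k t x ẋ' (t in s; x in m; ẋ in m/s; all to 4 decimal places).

1 0.5390 0.1995 0.3287
2 1.1070 0.1791 -0.4196

phase 1: p=0.1023, T=0.539, ωT=1.744042, cosh=2.947616, sinh=2.772804; start (x,ẋ)=(0.107100, 0.096900) → end (x,ẋ)=(0.199486, 0.328689)
phase 2: p=0.3487, T=0.568, ωT=1.837878, cosh=3.221172, sinh=3.062017; start (x,ẋ)=(0.199486, 0.328689) → end (x,ẋ)=(0.179103, -0.419611)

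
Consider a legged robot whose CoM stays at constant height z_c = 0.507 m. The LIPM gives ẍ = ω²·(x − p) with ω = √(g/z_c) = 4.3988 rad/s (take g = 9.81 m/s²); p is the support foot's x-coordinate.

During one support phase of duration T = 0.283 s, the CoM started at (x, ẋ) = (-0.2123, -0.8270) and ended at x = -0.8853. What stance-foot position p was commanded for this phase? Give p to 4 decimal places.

ωT = 4.3988·0.283 = 1.244860; cosh(ωT) = 1.880216, sinh(ωT) = 1.592234
x(T) = p + (x₀−p)·cosh(ωT) + (ẋ₀/ω)·sinh(ωT) ⇒ p·(1 − cosh) = x(T) − x₀·cosh − (ẋ₀/ω)·sinh
numerator   = -0.8853 − (-0.2123)·1.880216 − (-0.8270/4.3988)·1.592234 = -0.186781
denominator = 1 − 1.880216 = -0.880216
p = -0.186781 / -0.880216 = 0.2122

p = 0.2122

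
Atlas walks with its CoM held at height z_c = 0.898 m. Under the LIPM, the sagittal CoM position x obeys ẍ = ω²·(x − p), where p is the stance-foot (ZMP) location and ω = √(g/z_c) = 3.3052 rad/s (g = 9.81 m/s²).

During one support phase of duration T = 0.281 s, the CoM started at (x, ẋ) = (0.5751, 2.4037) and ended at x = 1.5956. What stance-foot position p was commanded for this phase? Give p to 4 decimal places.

ωT = 3.3052·0.281 = 0.928761; cosh(ωT) = 1.463207, sinh(ωT) = 1.068164
x(T) = p + (x₀−p)·cosh(ωT) + (ẋ₀/ω)·sinh(ωT) ⇒ p·(1 − cosh) = x(T) − x₀·cosh − (ẋ₀/ω)·sinh
numerator   = 1.5956 − (0.5751)·1.463207 − (2.4037/3.3052)·1.068164 = -0.022711
denominator = 1 − 1.463207 = -0.463207
p = -0.022711 / -0.463207 = 0.0490

p = 0.0490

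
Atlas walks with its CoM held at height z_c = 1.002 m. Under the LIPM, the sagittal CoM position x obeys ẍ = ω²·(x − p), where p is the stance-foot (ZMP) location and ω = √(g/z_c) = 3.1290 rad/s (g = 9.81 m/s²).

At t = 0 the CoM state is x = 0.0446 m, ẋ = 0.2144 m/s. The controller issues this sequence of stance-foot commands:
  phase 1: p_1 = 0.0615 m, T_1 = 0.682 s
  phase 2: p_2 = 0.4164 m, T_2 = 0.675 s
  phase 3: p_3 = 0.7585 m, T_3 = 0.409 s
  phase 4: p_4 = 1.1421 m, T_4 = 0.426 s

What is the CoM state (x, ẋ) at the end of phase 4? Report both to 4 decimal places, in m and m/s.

phase 1: p=0.0615, T=0.682, ωT=2.133978, cosh=4.283387, sinh=4.165021; start (x,ẋ)=(0.044600, 0.214400) → end (x,ẋ)=(0.274499, 0.698111)
phase 2: p=0.4164, T=0.675, ωT=2.112075, cosh=4.193180, sinh=4.072194; start (x,ẋ)=(0.274499, 0.698111) → end (x,ẋ)=(0.729932, 1.119222)
phase 3: p=0.7585, T=0.409, ωT=1.279761, cosh=1.936942, sinh=1.658838; start (x,ẋ)=(0.729932, 1.119222) → end (x,ẋ)=(1.296521, 2.019586)
phase 4: p=1.1421, T=0.426, ωT=1.332954, cosh=2.027963, sinh=1.764266; start (x,ẋ)=(1.296521, 2.019586) → end (x,ẋ)=(2.593989, 4.948108)

x = 2.5940, ẋ = 4.9481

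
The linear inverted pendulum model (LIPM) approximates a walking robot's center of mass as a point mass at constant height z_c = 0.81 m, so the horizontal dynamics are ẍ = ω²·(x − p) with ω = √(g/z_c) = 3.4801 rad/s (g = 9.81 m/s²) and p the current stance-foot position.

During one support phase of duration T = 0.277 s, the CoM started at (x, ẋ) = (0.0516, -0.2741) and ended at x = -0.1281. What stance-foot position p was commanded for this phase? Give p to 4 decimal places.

ωT = 3.4801·0.277 = 0.963988; cosh(ωT) = 1.501750, sinh(ωT) = 1.120381
x(T) = p + (x₀−p)·cosh(ωT) + (ẋ₀/ω)·sinh(ωT) ⇒ p·(1 − cosh) = x(T) − x₀·cosh − (ẋ₀/ω)·sinh
numerator   = -0.1281 − (0.0516)·1.501750 − (-0.2741/3.4801)·1.120381 = -0.117347
denominator = 1 − 1.501750 = -0.501750
p = -0.117347 / -0.501750 = 0.2339

p = 0.2339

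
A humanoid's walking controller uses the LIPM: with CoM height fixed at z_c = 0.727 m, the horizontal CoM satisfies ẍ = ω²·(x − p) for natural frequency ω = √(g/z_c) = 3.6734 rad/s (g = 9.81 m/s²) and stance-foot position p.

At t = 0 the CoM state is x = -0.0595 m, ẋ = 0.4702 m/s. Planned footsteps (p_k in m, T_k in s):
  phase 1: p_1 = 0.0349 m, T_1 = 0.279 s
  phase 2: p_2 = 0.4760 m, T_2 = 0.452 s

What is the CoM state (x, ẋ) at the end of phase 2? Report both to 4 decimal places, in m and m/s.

phase 1: p=0.0349, T=0.279, ωT=1.024879, cosh=1.572799, sinh=1.213959; start (x,ẋ)=(-0.059500, 0.470200) → end (x,ẋ)=(0.041816, 0.318567)
phase 2: p=0.4760, T=0.452, ωT=1.660377, cosh=2.725680, sinh=2.535613; start (x,ẋ)=(0.041816, 0.318567) → end (x,ẋ)=(-0.487552, -3.175817)

x = -0.4876, ẋ = -3.1758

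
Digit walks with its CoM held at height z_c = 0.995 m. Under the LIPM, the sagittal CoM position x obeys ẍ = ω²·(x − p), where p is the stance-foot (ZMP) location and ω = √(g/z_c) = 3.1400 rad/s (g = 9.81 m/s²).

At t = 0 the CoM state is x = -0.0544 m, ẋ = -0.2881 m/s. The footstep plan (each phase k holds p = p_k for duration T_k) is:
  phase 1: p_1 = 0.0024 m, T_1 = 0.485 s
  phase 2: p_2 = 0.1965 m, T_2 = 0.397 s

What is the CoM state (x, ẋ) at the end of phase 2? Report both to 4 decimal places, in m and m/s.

x = -1.3526, ẋ = -4.6959

phase 1: p=0.0024, T=0.485, ωT=1.522900, cosh=2.401791, sinh=2.183713; start (x,ẋ)=(-0.054400, -0.288100) → end (x,ẋ)=(-0.334381, -1.081426)
phase 2: p=0.1965, T=0.397, ωT=1.246580, cosh=1.882956, sinh=1.595470; start (x,ẋ)=(-0.334381, -1.081426) → end (x,ẋ)=(-1.352610, -4.695871)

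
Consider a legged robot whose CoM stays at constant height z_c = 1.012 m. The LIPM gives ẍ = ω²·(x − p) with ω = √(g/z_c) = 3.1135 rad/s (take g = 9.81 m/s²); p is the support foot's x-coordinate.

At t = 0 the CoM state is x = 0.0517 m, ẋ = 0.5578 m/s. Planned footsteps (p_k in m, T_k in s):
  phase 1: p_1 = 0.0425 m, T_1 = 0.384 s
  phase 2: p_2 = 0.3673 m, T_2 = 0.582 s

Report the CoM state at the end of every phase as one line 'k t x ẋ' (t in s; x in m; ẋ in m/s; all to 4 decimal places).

1 0.3840 0.3281 1.0493
2 0.9660 1.2483 2.9343

phase 1: p=0.0425, T=0.384, ωT=1.195584, cosh=1.804007, sinh=1.501480; start (x,ẋ)=(0.051700, 0.557800) → end (x,ẋ)=(0.328095, 1.049284)
phase 2: p=0.3673, T=0.582, ωT=1.812057, cosh=3.143174, sinh=2.979856; start (x,ẋ)=(0.328095, 1.049284) → end (x,ẋ)=(1.248316, 2.934346)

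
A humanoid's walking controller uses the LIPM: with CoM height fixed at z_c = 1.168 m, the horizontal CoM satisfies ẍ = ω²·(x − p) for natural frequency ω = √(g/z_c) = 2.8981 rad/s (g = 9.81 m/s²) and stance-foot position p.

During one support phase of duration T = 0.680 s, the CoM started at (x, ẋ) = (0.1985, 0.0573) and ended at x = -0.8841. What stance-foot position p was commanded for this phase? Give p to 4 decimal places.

ωT = 2.8981·0.680 = 1.970708; cosh(ωT) = 3.657557, sinh(ωT) = 3.518198
x(T) = p + (x₀−p)·cosh(ωT) + (ẋ₀/ω)·sinh(ωT) ⇒ p·(1 − cosh) = x(T) − x₀·cosh − (ẋ₀/ω)·sinh
numerator   = -0.8841 − (0.1985)·3.657557 − (0.0573/2.8981)·3.518198 = -1.679685
denominator = 1 − 3.657557 = -2.657557
p = -1.679685 / -2.657557 = 0.6320

p = 0.6320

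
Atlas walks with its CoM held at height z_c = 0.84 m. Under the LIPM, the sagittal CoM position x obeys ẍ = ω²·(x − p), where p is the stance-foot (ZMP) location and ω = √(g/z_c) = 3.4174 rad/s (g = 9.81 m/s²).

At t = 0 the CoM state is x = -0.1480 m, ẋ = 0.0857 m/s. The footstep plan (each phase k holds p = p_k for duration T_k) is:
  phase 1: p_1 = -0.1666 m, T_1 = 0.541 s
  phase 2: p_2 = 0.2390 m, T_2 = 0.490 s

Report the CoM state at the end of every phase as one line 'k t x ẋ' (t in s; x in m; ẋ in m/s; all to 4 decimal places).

1 0.5410 -0.0284 0.4758
2 1.0310 -0.1410 -1.0383

phase 1: p=-0.1666, T=0.541, ωT=1.848813, cosh=3.254851, sinh=3.097427; start (x,ẋ)=(-0.148000, 0.085700) → end (x,ẋ)=(-0.028384, 0.475824)
phase 2: p=0.2390, T=0.490, ωT=1.674526, cosh=2.761831, sinh=2.574434; start (x,ẋ)=(-0.028384, 0.475824) → end (x,ẋ)=(-0.141016, -1.038263)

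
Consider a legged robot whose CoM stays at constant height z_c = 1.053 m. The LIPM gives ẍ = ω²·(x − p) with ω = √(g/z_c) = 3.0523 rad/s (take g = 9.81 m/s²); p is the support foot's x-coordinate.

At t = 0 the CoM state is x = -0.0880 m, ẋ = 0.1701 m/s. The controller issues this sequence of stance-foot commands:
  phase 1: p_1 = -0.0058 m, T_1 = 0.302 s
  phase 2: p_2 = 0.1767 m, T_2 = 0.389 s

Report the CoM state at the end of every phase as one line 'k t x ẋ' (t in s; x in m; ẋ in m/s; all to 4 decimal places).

1 0.3020 -0.0665 -0.0178
2 0.6910 -0.2677 -1.1355

phase 1: p=-0.0058, T=0.302, ωT=0.921795, cosh=1.455801, sinh=1.057997; start (x,ẋ)=(-0.088000, 0.170100) → end (x,ẋ)=(-0.066506, -0.017819)
phase 2: p=0.1767, T=0.389, ωT=1.187345, cosh=1.791697, sinh=1.486667; start (x,ẋ)=(-0.066506, -0.017819) → end (x,ẋ)=(-0.267731, -1.135536)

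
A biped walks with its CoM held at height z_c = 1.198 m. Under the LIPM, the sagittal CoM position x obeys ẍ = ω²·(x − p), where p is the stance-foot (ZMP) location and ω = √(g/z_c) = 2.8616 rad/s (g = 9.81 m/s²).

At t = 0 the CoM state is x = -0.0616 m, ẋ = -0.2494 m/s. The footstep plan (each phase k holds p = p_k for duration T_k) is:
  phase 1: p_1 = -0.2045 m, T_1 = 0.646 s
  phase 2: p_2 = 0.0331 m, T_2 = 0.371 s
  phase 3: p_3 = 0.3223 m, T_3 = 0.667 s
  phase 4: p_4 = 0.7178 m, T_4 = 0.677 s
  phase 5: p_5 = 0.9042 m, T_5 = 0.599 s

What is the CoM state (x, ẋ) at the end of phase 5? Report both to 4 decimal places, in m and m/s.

phase 1: p=-0.2045, T=0.646, ωT=1.848594, cosh=3.254170, sinh=3.096711; start (x,ẋ)=(-0.061600, -0.249400) → end (x,ẋ)=(-0.009370, 0.454725)
phase 2: p=0.0331, T=0.371, ωT=1.061654, cosh=1.618516, sinh=1.272632; start (x,ẋ)=(-0.009370, 0.454725) → end (x,ẋ)=(0.166591, 0.581314)
phase 3: p=0.3223, T=0.667, ωT=1.908687, cosh=3.446252, sinh=3.297977; start (x,ẋ)=(0.166591, 0.581314) → end (x,ẋ)=(0.455647, 0.533849)
phase 4: p=0.7178, T=0.677, ωT=1.937303, cosh=3.542051, sinh=3.397959; start (x,ẋ)=(0.455647, 0.533849) → end (x,ẋ)=(0.423151, -0.658149)
phase 5: p=0.9042, T=0.599, ωT=1.714098, cosh=2.865897, sinh=2.685771; start (x,ẋ)=(0.423151, -0.658149) → end (x,ẋ)=(-1.092145, -5.583335)

x = -1.0921, ẋ = -5.5833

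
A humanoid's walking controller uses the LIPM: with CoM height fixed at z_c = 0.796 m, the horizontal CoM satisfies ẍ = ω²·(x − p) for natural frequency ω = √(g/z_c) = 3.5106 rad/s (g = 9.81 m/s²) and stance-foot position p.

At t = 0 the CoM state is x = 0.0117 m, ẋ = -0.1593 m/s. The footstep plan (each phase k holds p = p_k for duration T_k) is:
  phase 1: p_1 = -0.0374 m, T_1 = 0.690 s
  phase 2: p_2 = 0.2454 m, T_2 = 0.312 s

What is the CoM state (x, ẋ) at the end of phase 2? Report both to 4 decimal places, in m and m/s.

x = -0.1605, ẋ = -1.1029

phase 1: p=-0.0374, T=0.690, ωT=2.422314, cosh=5.680314, sinh=5.591598; start (x,ẋ)=(0.011700, -0.159300) → end (x,ẋ)=(-0.012226, 0.058952)
phase 2: p=0.2454, T=0.312, ωT=1.095307, cosh=1.662269, sinh=1.327832; start (x,ẋ)=(-0.012226, 0.058952) → end (x,ẋ)=(-0.160545, -1.102925)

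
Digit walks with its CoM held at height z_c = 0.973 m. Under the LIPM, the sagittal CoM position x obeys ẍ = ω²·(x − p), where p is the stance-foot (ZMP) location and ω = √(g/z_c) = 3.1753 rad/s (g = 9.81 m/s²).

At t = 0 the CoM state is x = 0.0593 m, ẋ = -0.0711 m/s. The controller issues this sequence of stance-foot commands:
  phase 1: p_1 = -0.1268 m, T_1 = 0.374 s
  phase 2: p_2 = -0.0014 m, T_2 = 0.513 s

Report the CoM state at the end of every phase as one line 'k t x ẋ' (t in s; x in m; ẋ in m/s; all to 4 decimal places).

phase 1: p=-0.1268, T=0.374, ωT=1.187562, cosh=1.792021, sinh=1.487057; start (x,ẋ)=(0.059300, -0.071100) → end (x,ẋ)=(0.173398, 0.751324)
phase 2: p=-0.0014, T=0.513, ωT=1.628929, cosh=2.647275, sinh=2.451136; start (x,ẋ)=(0.173398, 0.751324) → end (x,ẋ)=(1.041313, 3.349426)

1 0.3740 0.1734 0.7513
2 0.8870 1.0413 3.3494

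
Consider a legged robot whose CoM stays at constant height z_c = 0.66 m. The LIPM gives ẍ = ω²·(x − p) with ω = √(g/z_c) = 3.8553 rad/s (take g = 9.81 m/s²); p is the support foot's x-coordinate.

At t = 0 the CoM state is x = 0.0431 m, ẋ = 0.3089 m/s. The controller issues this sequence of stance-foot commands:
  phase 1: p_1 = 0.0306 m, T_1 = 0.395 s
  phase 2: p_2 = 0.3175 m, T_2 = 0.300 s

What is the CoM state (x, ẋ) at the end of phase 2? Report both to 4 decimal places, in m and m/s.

phase 1: p=0.0306, T=0.395, ωT=1.522844, cosh=2.401668, sinh=2.183577; start (x,ẋ)=(0.043100, 0.308900) → end (x,ẋ)=(0.235577, 0.847105)
phase 2: p=0.3175, T=0.300, ωT=1.156590, cosh=1.746816, sinh=1.432259; start (x,ẋ)=(0.235577, 0.847105) → end (x,ẋ)=(0.489097, 1.027372)

x = 0.4891, ẋ = 1.0274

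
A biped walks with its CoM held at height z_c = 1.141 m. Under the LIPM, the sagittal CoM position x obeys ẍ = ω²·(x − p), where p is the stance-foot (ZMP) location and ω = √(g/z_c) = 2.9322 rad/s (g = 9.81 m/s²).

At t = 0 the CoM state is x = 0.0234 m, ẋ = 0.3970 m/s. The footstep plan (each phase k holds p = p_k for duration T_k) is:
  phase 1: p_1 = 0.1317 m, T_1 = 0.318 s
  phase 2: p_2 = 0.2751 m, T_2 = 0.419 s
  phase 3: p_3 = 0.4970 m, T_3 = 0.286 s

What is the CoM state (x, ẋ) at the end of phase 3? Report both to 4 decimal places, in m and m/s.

phase 1: p=0.1317, T=0.318, ωT=0.932440, cosh=1.467146, sinh=1.073554; start (x,ẋ)=(0.023400, 0.397000) → end (x,ẋ)=(0.118160, 0.241542)
phase 2: p=0.2751, T=0.419, ωT=1.228592, cosh=1.854560, sinh=1.561855; start (x,ẋ)=(0.118160, 0.241542) → end (x,ẋ)=(0.112704, -0.270779)
phase 3: p=0.4970, T=0.286, ωT=0.838609, cosh=1.372729, sinh=0.940418; start (x,ẋ)=(0.112704, -0.270779) → end (x,ẋ)=(-0.117379, -1.431400)

x = -0.1174, ẋ = -1.4314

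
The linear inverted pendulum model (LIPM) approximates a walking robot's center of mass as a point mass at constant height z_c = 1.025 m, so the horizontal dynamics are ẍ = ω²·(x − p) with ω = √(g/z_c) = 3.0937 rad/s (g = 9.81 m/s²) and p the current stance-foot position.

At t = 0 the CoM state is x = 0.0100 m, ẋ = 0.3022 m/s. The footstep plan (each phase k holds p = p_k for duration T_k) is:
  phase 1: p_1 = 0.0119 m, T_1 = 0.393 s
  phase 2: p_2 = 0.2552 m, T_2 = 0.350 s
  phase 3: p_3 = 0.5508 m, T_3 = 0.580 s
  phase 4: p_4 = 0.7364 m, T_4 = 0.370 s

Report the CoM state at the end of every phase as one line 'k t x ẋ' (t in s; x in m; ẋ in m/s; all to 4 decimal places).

1 0.3930 0.1587 0.5454
2 0.7430 0.3268 0.5073
3 1.3230 0.3380 -0.4587
4 1.6930 -0.1620 -2.5330

phase 1: p=0.0119, T=0.393, ωT=1.215824, cosh=1.834769, sinh=1.538304; start (x,ẋ)=(0.010000, 0.302200) → end (x,ẋ)=(0.158679, 0.545425)
phase 2: p=0.2552, T=0.350, ωT=1.082795, cosh=1.645785, sinh=1.307137; start (x,ẋ)=(0.158679, 0.545425) → end (x,ẋ)=(0.326798, 0.507332)
phase 3: p=0.5508, T=0.580, ωT=1.794346, cosh=3.090888, sinh=2.924652; start (x,ẋ)=(0.326798, 0.507332) → end (x,ẋ)=(0.338045, -0.458661)
phase 4: p=0.7364, T=0.370, ωT=1.144669, cosh=1.729865, sinh=1.411536; start (x,ẋ)=(0.338045, -0.458661) → end (x,ẋ)=(-0.161969, -2.532985)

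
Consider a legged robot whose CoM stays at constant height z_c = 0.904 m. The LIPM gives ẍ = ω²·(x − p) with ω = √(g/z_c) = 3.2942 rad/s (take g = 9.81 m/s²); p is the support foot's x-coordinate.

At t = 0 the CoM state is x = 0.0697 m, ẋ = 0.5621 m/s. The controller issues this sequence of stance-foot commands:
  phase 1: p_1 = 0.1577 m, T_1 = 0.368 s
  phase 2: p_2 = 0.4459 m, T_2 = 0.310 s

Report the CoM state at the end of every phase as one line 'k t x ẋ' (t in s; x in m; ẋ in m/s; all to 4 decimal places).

1 0.3680 0.2581 0.5842
2 0.6780 0.3656 0.1688

phase 1: p=0.1577, T=0.368, ωT=1.212266, cosh=1.829307, sinh=1.531784; start (x,ẋ)=(0.069700, 0.562100) → end (x,ẋ)=(0.258094, 0.584205)
phase 2: p=0.4459, T=0.310, ωT=1.021202, cosh=1.568346, sinh=1.208184; start (x,ẋ)=(0.258094, 0.584205) → end (x,ẋ)=(0.365619, 0.168769)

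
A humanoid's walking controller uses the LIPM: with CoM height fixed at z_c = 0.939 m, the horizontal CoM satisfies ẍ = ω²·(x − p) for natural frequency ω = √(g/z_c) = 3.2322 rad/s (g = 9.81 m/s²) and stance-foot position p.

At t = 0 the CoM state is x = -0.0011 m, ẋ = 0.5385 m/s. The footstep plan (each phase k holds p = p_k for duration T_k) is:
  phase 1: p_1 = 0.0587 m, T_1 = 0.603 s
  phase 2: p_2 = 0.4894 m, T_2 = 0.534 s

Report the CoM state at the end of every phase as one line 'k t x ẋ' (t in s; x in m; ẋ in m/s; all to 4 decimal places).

1 0.6030 0.4176 1.2641
2 1.1370 1.3450 3.0319

phase 1: p=0.0587, T=0.603, ωT=1.949017, cosh=3.582097, sinh=3.439682; start (x,ẋ)=(-0.001100, 0.538500) → end (x,ẋ)=(0.417558, 1.264118)
phase 2: p=0.4894, T=0.534, ωT=1.725995, cosh=2.898052, sinh=2.720056; start (x,ẋ)=(0.417558, 1.264118) → end (x,ẋ)=(1.345016, 3.031863)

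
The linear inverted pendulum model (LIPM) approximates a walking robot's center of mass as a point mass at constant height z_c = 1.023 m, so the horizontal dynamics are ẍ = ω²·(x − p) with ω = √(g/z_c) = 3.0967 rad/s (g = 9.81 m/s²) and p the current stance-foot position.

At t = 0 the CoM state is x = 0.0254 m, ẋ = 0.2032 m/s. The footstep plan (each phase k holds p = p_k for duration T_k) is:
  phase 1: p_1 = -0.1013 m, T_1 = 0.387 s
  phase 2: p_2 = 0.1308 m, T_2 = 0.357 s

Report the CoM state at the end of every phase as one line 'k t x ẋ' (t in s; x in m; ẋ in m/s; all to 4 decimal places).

1 0.3870 0.2267 0.9586
2 0.7440 0.7078 2.0057

phase 1: p=-0.1013, T=0.387, ωT=1.198423, cosh=1.808277, sinh=1.506608; start (x,ẋ)=(0.025400, 0.203200) → end (x,ẋ)=(0.226670, 0.958562)
phase 2: p=0.1308, T=0.357, ωT=1.105522, cosh=1.675919, sinh=1.344881; start (x,ẋ)=(0.226670, 0.958562) → end (x,ẋ)=(0.707769, 2.005741)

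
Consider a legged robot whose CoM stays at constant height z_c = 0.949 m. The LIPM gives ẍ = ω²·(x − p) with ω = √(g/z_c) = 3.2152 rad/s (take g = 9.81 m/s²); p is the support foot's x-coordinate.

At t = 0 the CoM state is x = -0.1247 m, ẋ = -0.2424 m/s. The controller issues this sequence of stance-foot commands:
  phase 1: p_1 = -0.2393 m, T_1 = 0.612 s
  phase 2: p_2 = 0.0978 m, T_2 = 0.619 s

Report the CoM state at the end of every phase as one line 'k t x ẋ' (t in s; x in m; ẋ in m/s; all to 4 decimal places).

1 0.6120 -0.0858 0.4082
2 1.2310 -0.1305 -0.5975

phase 1: p=-0.2393, T=0.612, ωT=1.967702, cosh=3.646999, sinh=3.507221; start (x,ẋ)=(-0.124700, -0.242400) → end (x,ẋ)=(-0.085770, 0.408245)
phase 2: p=0.0978, T=0.619, ωT=1.990209, cosh=3.726864, sinh=3.590197; start (x,ẋ)=(-0.085770, 0.408245) → end (x,ẋ)=(-0.130481, -0.597512)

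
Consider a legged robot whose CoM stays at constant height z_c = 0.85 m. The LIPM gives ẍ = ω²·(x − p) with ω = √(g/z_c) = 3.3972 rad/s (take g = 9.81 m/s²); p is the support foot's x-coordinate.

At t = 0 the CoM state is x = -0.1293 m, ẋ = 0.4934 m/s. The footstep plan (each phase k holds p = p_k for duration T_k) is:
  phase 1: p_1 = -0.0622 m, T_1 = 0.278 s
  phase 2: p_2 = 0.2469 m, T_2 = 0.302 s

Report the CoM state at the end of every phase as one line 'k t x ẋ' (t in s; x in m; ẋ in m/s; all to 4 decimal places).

1 0.2780 -0.0030 0.4815
2 0.5800 0.0258 -0.2742

phase 1: p=-0.0622, T=0.278, ωT=0.944422, cosh=1.480115, sinh=1.091211; start (x,ẋ)=(-0.129300, 0.493400) → end (x,ẋ)=(-0.003031, 0.481545)
phase 2: p=0.2469, T=0.302, ωT=1.025954, cosh=1.574105, sinh=1.215651; start (x,ẋ)=(-0.003031, 0.481545) → end (x,ẋ)=(0.025797, -0.274166)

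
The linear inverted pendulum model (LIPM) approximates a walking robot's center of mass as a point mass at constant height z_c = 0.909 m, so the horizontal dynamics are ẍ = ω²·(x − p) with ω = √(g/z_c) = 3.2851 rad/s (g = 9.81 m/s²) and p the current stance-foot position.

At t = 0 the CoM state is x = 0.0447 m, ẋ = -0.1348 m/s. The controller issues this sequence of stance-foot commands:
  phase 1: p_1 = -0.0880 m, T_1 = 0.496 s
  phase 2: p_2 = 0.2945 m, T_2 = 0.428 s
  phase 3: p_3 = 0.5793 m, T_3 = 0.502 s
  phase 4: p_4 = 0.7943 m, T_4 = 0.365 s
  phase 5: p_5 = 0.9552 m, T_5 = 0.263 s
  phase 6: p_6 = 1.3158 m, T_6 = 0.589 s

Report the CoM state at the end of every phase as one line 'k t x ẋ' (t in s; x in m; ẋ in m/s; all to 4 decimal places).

phase 1: p=-0.0880, T=0.496, ωT=1.629410, cosh=2.648454, sinh=2.452408; start (x,ẋ)=(0.044700, -0.134800) → end (x,ẋ)=(0.162818, 0.712074)
phase 2: p=0.2945, T=0.428, ωT=1.406023, cosh=2.162407, sinh=1.917291; start (x,ẋ)=(0.162818, 0.712074) → end (x,ẋ)=(0.425340, 0.710397)
phase 3: p=0.5793, T=0.502, ωT=1.649120, cosh=2.697310, sinh=2.505091; start (x,ẋ)=(0.425340, 0.710397) → end (x,ẋ)=(0.705743, 0.649148)
phase 4: p=0.7943, T=0.365, ωT=1.199062, cosh=1.809240, sinh=1.507763; start (x,ẋ)=(0.705743, 0.649148) → end (x,ẋ)=(0.932018, 0.735828)
phase 5: p=0.9552, T=0.263, ωT=0.863981, cosh=1.397034, sinh=0.975554; start (x,ẋ)=(0.932018, 0.735828) → end (x,ẋ)=(1.141328, 0.953684)
phase 6: p=1.3158, T=0.589, ωT=1.934924, cosh=3.533976, sinh=3.389541; start (x,ẋ)=(1.141328, 0.953684) → end (x,ẋ)=(1.683225, 1.427557)

1 0.4960 0.1628 0.7121
2 0.9240 0.4253 0.7104
3 1.4260 0.7057 0.6491
4 1.7910 0.9320 0.7358
5 2.0540 1.1413 0.9537
6 2.6430 1.6832 1.4276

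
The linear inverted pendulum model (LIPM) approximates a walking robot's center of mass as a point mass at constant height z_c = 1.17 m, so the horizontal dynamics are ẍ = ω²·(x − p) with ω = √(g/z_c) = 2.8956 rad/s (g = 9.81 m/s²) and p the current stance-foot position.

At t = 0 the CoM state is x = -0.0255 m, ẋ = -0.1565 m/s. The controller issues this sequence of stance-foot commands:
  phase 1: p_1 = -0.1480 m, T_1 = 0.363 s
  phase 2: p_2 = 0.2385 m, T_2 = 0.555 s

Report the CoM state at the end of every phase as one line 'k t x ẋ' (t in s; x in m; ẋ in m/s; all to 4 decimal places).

phase 1: p=-0.1480, T=0.363, ωT=1.051103, cosh=1.605178, sinh=1.255626; start (x,ẋ)=(-0.025500, -0.156500) → end (x,ẋ)=(-0.019229, 0.194174)
phase 2: p=0.2385, T=0.555, ωT=1.607058, cosh=2.594296, sinh=2.393819; start (x,ẋ)=(-0.019229, 0.194174) → end (x,ẋ)=(-0.269600, -1.282716)

1 0.3630 -0.0192 0.1942
2 0.9180 -0.2696 -1.2827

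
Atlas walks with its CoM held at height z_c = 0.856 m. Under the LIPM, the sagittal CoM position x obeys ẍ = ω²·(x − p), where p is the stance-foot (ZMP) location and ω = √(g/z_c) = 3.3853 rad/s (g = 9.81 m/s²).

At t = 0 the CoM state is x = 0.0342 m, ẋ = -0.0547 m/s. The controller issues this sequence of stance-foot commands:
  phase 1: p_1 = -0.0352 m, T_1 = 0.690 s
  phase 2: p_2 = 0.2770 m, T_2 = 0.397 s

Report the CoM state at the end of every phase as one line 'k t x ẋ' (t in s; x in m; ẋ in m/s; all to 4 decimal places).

phase 1: p=-0.0352, T=0.690, ωT=2.335857, cosh=5.217522, sinh=5.120794; start (x,ẋ)=(0.034200, -0.054700) → end (x,ẋ)=(0.244154, 0.917680)
phase 2: p=0.2770, T=0.397, ωT=1.343964, cosh=2.047511, sinh=1.786701; start (x,ẋ)=(0.244154, 0.917680) → end (x,ẋ)=(0.694082, 1.680289)

1 0.6900 0.2442 0.9177
2 1.0870 0.6941 1.6803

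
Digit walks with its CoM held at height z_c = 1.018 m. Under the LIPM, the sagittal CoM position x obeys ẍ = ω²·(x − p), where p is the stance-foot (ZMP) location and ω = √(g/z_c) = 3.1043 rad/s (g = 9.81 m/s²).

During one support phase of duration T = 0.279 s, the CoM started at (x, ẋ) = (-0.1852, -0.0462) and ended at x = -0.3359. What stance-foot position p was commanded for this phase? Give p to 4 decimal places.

ωT = 3.1043·0.279 = 0.866100; cosh(ωT) = 1.399104, sinh(ωT) = 0.978515
x(T) = p + (x₀−p)·cosh(ωT) + (ẋ₀/ω)·sinh(ωT) ⇒ p·(1 − cosh) = x(T) − x₀·cosh − (ẋ₀/ω)·sinh
numerator   = -0.3359 − (-0.1852)·1.399104 − (-0.0462/3.1043)·0.978515 = -0.062223
denominator = 1 − 1.399104 = -0.399104
p = -0.062223 / -0.399104 = 0.1559

p = 0.1559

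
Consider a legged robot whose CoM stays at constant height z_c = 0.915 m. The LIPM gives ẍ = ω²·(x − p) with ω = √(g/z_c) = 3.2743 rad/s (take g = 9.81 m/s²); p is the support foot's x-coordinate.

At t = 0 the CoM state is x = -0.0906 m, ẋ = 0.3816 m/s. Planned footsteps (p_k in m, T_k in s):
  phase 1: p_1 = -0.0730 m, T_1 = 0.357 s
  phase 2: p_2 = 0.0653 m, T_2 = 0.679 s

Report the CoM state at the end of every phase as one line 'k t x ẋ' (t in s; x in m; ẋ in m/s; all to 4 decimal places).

1 0.3570 0.0654 0.5896
2 1.0360 0.8876 2.7563

phase 1: p=-0.0730, T=0.357, ωT=1.168925, cosh=1.764616, sinh=1.453915; start (x,ẋ)=(-0.090600, 0.381600) → end (x,ẋ)=(0.065388, 0.589592)
phase 2: p=0.0653, T=0.679, ωT=2.223250, cosh=4.672779, sinh=4.564522; start (x,ẋ)=(0.065388, 0.589592) → end (x,ẋ)=(0.887628, 2.756344)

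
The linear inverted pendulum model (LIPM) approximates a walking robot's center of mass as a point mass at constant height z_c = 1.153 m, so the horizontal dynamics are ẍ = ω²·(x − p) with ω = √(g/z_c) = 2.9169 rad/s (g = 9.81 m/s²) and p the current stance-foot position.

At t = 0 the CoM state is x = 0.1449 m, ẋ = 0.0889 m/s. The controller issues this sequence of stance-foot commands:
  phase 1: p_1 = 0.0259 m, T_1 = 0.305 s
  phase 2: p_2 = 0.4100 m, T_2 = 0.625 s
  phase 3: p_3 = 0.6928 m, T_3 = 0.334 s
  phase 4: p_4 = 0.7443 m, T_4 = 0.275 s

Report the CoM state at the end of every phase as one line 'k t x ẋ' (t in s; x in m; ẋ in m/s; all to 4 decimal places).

phase 1: p=0.0259, T=0.305, ωT=0.889655, cosh=1.422543, sinh=1.011745; start (x,ẋ)=(0.144900, 0.088900) → end (x,ẋ)=(0.226018, 0.477652)
phase 2: p=0.4100, T=0.625, ωT=1.823063, cosh=3.176160, sinh=3.014629; start (x,ẋ)=(0.226018, 0.477652) → end (x,ẋ)=(0.319300, -0.100721)
phase 3: p=0.6928, T=0.334, ωT=0.974245, cosh=1.513321, sinh=1.135844; start (x,ẋ)=(0.319300, -0.100721) → end (x,ẋ)=(0.088353, -1.389883)
phase 4: p=0.7443, T=0.275, ωT=0.802148, cosh=1.339345, sinh=0.890980; start (x,ẋ)=(0.088353, -1.389883) → end (x,ẋ)=(-0.558785, -3.566273)

1 0.3050 0.2260 0.4777
2 0.9300 0.3193 -0.1007
3 1.2640 0.0884 -1.3899
4 1.5390 -0.5588 -3.5663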